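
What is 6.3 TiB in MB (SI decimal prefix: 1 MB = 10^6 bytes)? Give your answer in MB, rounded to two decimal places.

6.3 TiB = 6.3 × 2^40 bytes = 6,926,923,254,988.8 bytes
1 MB = 1,000,000 bytes
6,926,923,254,988.8 / 1,000,000 = 6,926,923.25 MB

6,926,923.25 MB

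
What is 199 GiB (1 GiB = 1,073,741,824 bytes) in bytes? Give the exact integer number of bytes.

199 × 1,073,741,824 = 213,674,622,976 bytes

213,674,622,976 bytes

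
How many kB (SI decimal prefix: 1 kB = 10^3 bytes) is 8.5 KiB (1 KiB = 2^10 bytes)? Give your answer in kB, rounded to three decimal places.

8.5 KiB × 1,024 bytes/KiB = 8,704 bytes
1 kB = 10^3 bytes = 1,000 bytes
8,704 / 1,000 = 8.704 kB

8.704 kB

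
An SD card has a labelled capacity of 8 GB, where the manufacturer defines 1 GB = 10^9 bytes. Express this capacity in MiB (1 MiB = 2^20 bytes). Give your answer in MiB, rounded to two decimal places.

7,629.39 MiB

8 GB = 8 × 10^9 bytes = 8,000,000,000 bytes
1 MiB = 2^20 bytes = 1,048,576 bytes
8,000,000,000 / 1,048,576 = 7,629.39 MiB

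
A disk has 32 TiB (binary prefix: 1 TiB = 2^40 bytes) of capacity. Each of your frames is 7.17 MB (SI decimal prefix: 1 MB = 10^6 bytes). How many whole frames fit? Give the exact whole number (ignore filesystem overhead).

Capacity: 32 TiB = 35,184,372,088,832 bytes
Per item: 7.17 MB = 7,170,000 bytes
⌊35,184,372,088,832 / 7,170,000⌋ = 4,907,164

4,907,164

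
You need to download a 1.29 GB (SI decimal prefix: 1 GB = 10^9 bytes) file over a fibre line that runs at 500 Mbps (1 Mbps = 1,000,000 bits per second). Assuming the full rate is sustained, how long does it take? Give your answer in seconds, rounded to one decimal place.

1.29 GB = 1,290,000,000 bytes = 10,320,000,000 bits
500 Mbps = 500,000,000 bits/s
time = 10,320,000,000 / 500,000,000 = 20.6 s

20.6 seconds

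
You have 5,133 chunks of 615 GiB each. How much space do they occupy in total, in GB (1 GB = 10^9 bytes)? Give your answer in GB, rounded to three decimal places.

3,389,582.821 GB

Total = 5,133 × 615 GiB = 3,156,795 GiB
= 3,156,795 × 1,073,741,824 bytes = 3,389,582,821,294,080 bytes
1 GB = 1,000,000,000 bytes
3,389,582,821,294,080 / 1,000,000,000 = 3,389,582.821 GB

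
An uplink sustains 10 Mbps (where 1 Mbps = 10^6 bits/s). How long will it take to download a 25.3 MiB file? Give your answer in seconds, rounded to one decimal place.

25.3 MiB = 26,528,972.8 bytes = 212,231,782.4 bits
10 Mbps = 10,000,000 bits/s
time = 212,231,782.4 / 10,000,000 = 21.2 s

21.2 seconds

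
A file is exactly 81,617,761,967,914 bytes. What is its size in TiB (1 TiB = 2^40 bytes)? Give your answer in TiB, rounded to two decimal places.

81,617,761,967,914 bytes given.
1 TiB = 1,099,511,627,776 bytes
81,617,761,967,914 / 1,099,511,627,776 = 74.23 TiB

74.23 TiB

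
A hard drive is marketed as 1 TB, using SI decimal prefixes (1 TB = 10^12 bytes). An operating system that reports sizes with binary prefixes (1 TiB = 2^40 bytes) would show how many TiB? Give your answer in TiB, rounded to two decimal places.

0.91 TiB

1 TB = 1 × 10^12 bytes = 1,000,000,000,000 bytes
1 TiB = 2^40 bytes = 1,099,511,627,776 bytes
1,000,000,000,000 / 1,099,511,627,776 = 0.91 TiB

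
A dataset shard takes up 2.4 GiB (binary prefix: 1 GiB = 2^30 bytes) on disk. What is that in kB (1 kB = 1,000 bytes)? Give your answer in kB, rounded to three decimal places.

2,576,980.378 kB

2.4 GiB = 2.4 × 2^30 bytes = 2,576,980,377.6 bytes
1 kB = 1,000 bytes
2,576,980,377.6 / 1,000 = 2,576,980.378 kB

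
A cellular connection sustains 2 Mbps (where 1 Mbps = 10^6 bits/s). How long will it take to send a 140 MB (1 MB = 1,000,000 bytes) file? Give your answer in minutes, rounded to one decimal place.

140 MB = 140,000,000 bytes = 1,120,000,000 bits
2 Mbps = 2,000,000 bits/s
time = 1,120,000,000 / 2,000,000 = 560.00 s
560.00 s / 60 = 9.3 minutes

9.3 minutes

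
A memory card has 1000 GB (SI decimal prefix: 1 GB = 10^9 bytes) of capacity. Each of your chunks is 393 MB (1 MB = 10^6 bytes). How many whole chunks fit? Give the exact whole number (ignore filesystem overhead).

Capacity: 1000 GB = 1,000,000,000,000 bytes
Per item: 393 MB = 393,000,000 bytes
⌊1,000,000,000,000 / 393,000,000⌋ = 2,544

2,544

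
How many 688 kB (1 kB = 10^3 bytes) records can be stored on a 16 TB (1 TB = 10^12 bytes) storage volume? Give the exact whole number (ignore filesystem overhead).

23,255,813

Capacity: 16 TB = 16,000,000,000,000 bytes
Per item: 688 kB = 688,000 bytes
⌊16,000,000,000,000 / 688,000⌋ = 23,255,813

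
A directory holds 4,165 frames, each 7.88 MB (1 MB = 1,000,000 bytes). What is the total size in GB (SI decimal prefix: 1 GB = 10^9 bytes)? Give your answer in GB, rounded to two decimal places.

32.82 GB

Total = 4,165 × 7.88 MB = 32820.2 MB
= 32820.2 × 1,000,000 bytes = 32,820,200,000 bytes
1 GB = 1,000,000,000 bytes
32,820,200,000 / 1,000,000,000 = 32.82 GB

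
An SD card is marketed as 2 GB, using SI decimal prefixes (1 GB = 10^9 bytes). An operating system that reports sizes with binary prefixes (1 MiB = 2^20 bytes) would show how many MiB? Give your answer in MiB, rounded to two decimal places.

2 GB = 2 × 10^9 bytes = 2,000,000,000 bytes
1 MiB = 2^20 bytes = 1,048,576 bytes
2,000,000,000 / 1,048,576 = 1,907.35 MiB

1,907.35 MiB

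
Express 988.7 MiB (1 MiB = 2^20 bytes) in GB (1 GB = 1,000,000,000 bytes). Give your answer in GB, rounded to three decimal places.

988.7 MiB × 1,048,576 bytes/MiB = 1,036,727,091.2 bytes
1 GB = 10^9 bytes = 1,000,000,000 bytes
1,036,727,091.2 / 1,000,000,000 = 1.037 GB

1.037 GB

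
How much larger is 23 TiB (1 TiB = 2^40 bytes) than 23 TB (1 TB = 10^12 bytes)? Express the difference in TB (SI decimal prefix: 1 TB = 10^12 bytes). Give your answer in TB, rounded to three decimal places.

23 TiB = 23 × 1,099,511,627,776 = 25,288,767,438,848 bytes
23 TB = 23 × 1,000,000,000,000 = 23,000,000,000,000 bytes
difference = 2,288,767,438,848 bytes
2,288,767,438,848 / 1,000,000,000,000 = 2.289 TB

2.289 TB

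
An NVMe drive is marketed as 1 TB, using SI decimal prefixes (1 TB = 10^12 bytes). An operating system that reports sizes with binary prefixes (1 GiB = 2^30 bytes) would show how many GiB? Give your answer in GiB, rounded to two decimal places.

1 TB × 1,000,000,000,000 bytes/TB = 1,000,000,000,000 bytes
1 GiB = 1,073,741,824 bytes
1,000,000,000,000 / 1,073,741,824 = 931.32 GiB

931.32 GiB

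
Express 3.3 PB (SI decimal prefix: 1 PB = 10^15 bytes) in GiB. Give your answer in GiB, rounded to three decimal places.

3,073,364.496 GiB

3.3 PB = 3.3 × 10^15 bytes = 3,300,000,000,000,000 bytes
1 GiB = 2^30 bytes = 1,073,741,824 bytes
3,300,000,000,000,000 / 1,073,741,824 = 3,073,364.496 GiB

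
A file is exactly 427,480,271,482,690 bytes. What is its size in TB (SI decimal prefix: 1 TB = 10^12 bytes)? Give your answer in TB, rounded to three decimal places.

427,480,271,482,690 bytes given.
1 TB = 1,000,000,000,000 bytes
427,480,271,482,690 / 1,000,000,000,000 = 427.480 TB

427.480 TB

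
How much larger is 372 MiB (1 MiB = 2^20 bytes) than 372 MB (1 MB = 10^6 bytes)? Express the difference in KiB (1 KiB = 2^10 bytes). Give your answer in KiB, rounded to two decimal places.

17,646.75 KiB

372 MiB = 372 × 1,048,576 = 390,070,272 bytes
372 MB = 372 × 1,000,000 = 372,000,000 bytes
difference = 18,070,272 bytes
18,070,272 / 1,024 = 17,646.75 KiB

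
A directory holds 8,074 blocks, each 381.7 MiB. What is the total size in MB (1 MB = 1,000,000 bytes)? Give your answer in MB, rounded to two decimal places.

3,231,549.54 MB

Total = 8,074 × 381.7 MiB = 3081845.8 MiB
= 3081845.8 × 1,048,576 bytes = 3,231,549,541,580.8 bytes
1 MB = 1,000,000 bytes
3,231,549,541,580.8 / 1,000,000 = 3,231,549.54 MB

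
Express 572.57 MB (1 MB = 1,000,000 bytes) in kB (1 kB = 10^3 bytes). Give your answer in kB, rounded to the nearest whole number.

572,570 kB

572.57 MB × 1,000,000 bytes/MB = 572,570,000 bytes
1 kB = 1,000 bytes
572,570,000 / 1,000 = 572,570 kB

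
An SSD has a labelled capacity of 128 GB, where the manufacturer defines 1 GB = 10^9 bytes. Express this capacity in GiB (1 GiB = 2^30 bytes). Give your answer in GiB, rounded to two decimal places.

128 GB × 1,000,000,000 bytes/GB = 128,000,000,000 bytes
1 GiB = 2^30 bytes = 1,073,741,824 bytes
128,000,000,000 / 1,073,741,824 = 119.21 GiB

119.21 GiB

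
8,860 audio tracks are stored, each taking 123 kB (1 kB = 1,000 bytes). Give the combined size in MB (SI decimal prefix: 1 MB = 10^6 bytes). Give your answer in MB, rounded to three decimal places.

1,089.780 MB

Total = 8,860 × 123 kB = 1,089,780 kB
= 1,089,780 × 1,000 bytes = 1,089,780,000 bytes
1 MB = 1,000,000 bytes
1,089,780,000 / 1,000,000 = 1,089.780 MB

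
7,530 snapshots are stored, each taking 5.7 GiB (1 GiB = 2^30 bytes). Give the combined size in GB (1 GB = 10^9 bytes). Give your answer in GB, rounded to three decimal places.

Total = 7,530 × 5.7 GiB = 42,921 GiB
= 42,921 × 1,073,741,824 bytes = 46,086,072,827,904 bytes
1 GB = 1,000,000,000 bytes
46,086,072,827,904 / 1,000,000,000 = 46,086.073 GB

46,086.073 GB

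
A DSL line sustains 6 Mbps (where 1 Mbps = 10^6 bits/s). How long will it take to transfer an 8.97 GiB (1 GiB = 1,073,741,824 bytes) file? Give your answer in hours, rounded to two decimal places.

3.57 hours

8.97 GiB = 9,631,464,161.28 bytes = 77,051,713,290.24 bits
6 Mbps = 6,000,000 bits/s
time = 77,051,713,290.24 / 6,000,000 = 12,841.9522 s
12,841.9522 s / 3600 = 3.57 hours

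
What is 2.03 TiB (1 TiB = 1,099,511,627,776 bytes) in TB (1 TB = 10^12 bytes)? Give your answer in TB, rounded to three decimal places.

2.232 TB

2.03 TiB = 2.03 × 2^40 bytes = 2,232,008,604,385.28 bytes
1 TB = 1,000,000,000,000 bytes
2,232,008,604,385.28 / 1,000,000,000,000 = 2.232 TB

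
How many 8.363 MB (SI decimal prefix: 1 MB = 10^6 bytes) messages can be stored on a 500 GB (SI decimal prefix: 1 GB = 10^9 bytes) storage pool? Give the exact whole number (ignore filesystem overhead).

Capacity: 500 GB = 500,000,000,000 bytes
Per item: 8.363 MB = 8,363,000 bytes
⌊500,000,000,000 / 8,363,000⌋ = 59,787

59,787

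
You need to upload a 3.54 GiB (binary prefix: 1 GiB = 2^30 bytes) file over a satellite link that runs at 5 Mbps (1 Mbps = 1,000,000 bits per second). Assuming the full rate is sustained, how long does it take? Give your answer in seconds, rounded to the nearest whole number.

6,082 seconds

3.54 GiB = 3,801,046,056.96 bytes = 30,408,368,455.68 bits
5 Mbps = 5,000,000 bits/s
time = 30,408,368,455.68 / 5,000,000 = 6,082 s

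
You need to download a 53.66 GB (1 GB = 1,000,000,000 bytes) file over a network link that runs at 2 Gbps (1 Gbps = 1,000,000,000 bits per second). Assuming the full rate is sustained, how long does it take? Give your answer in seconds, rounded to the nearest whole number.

215 seconds

53.66 GB = 53,660,000,000 bytes = 429,280,000,000 bits
2 Gbps = 2,000,000,000 bits/s
time = 429,280,000,000 / 2,000,000,000 = 215 s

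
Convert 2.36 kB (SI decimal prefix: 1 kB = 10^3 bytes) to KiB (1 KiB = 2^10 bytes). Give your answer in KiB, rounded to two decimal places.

2.30 KiB

2.36 kB × 1,000 bytes/kB = 2,360 bytes
1 KiB = 1,024 bytes
2,360 / 1,024 = 2.30 KiB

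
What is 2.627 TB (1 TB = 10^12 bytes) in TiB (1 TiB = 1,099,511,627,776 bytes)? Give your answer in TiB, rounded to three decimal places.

2.627 TB × 1,000,000,000,000 bytes/TB = 2,627,000,000,000 bytes
1 TiB = 2^40 bytes = 1,099,511,627,776 bytes
2,627,000,000,000 / 1,099,511,627,776 = 2.389 TiB

2.389 TiB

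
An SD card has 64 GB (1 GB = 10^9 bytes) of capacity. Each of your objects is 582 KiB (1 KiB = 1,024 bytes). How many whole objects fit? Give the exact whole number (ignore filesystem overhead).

107,388

Capacity: 64 GB = 64,000,000,000 bytes
Per item: 582 KiB = 595,968 bytes
⌊64,000,000,000 / 595,968⌋ = 107,388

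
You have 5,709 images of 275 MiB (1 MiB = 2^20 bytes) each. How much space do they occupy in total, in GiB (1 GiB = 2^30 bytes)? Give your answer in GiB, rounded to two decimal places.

Total = 5,709 × 275 MiB = 1,569,975 MiB
= 1,569,975 × 1,048,576 bytes = 1,646,238,105,600 bytes
1 GiB = 1,073,741,824 bytes
1,646,238,105,600 / 1,073,741,824 = 1,533.18 GiB

1,533.18 GiB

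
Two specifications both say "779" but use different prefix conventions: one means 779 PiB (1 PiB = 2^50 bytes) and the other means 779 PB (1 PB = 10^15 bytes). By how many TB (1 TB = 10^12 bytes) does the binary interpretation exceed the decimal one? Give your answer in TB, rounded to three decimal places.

98,076.027 TB

779 PiB = 779 × 1,125,899,906,842,624 = 877,076,027,430,404,096 bytes
779 PB = 779 × 1,000,000,000,000,000 = 779,000,000,000,000,000 bytes
difference = 98,076,027,430,404,096 bytes
98,076,027,430,404,096 / 1,000,000,000,000 = 98,076.027 TB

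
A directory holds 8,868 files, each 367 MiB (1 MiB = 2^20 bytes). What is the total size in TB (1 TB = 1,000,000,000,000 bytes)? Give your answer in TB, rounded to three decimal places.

Total = 8,868 × 367 MiB = 3,254,556 MiB
= 3,254,556 × 1,048,576 bytes = 3,412,649,312,256 bytes
1 TB = 1,000,000,000,000 bytes
3,412,649,312,256 / 1,000,000,000,000 = 3.413 TB

3.413 TB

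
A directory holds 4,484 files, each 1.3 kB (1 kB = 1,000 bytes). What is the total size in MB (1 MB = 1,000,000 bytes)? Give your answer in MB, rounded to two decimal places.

5.83 MB

Total = 4,484 × 1.3 kB = 5829.2 kB
= 5829.2 × 1,000 bytes = 5,829,200 bytes
1 MB = 1,000,000 bytes
5,829,200 / 1,000,000 = 5.83 MB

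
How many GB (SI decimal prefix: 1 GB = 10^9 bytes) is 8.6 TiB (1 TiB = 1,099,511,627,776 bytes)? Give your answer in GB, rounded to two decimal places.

9,455.80 GB

8.6 TiB = 8.6 × 2^40 bytes = 9,455,799,998,873.6 bytes
1 GB = 1,000,000,000 bytes
9,455,799,998,873.6 / 1,000,000,000 = 9,455.80 GB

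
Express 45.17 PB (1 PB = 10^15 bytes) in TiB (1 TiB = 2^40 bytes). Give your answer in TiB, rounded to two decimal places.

41,081.88 TiB

45.17 PB × 1,000,000,000,000,000 bytes/PB = 45,170,000,000,000,000 bytes
1 TiB = 2^40 bytes = 1,099,511,627,776 bytes
45,170,000,000,000,000 / 1,099,511,627,776 = 41,081.88 TiB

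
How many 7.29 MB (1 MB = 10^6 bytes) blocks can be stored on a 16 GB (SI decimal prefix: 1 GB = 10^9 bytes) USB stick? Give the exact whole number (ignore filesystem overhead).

Capacity: 16 GB = 16,000,000,000 bytes
Per item: 7.29 MB = 7,290,000 bytes
⌊16,000,000,000 / 7,290,000⌋ = 2,194

2,194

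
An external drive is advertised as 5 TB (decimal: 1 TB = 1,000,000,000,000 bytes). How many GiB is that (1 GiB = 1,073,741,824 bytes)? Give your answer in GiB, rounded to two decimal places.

5 TB = 5 × 10^12 bytes = 5,000,000,000,000 bytes
1 GiB = 1,073,741,824 bytes
5,000,000,000,000 / 1,073,741,824 = 4,656.61 GiB

4,656.61 GiB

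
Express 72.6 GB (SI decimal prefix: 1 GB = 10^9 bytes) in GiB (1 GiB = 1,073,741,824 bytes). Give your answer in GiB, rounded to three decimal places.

67.614 GiB

72.6 GB × 1,000,000,000 bytes/GB = 72,600,000,000 bytes
1 GiB = 2^30 bytes = 1,073,741,824 bytes
72,600,000,000 / 1,073,741,824 = 67.614 GiB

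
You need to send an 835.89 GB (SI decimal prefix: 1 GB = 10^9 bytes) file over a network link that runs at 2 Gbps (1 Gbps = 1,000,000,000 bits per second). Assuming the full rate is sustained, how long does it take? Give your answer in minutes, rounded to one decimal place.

835.89 GB = 835,890,000,000 bytes = 6,687,120,000,000 bits
2 Gbps = 2,000,000,000 bits/s
time = 6,687,120,000,000 / 2,000,000,000 = 3,343.56 s
3,343.56 s / 60 = 55.7 minutes

55.7 minutes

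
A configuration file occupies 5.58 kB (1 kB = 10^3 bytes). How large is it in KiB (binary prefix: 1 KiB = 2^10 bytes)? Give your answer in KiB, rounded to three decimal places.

5.449 KiB

5.58 kB × 1,000 bytes/kB = 5,580 bytes
1 KiB = 2^10 bytes = 1,024 bytes
5,580 / 1,024 = 5.449 KiB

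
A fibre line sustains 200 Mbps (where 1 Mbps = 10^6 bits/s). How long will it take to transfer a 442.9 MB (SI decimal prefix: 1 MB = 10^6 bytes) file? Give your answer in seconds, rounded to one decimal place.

17.7 seconds

442.9 MB = 442,900,000 bytes = 3,543,200,000 bits
200 Mbps = 200,000,000 bits/s
time = 3,543,200,000 / 200,000,000 = 17.7 s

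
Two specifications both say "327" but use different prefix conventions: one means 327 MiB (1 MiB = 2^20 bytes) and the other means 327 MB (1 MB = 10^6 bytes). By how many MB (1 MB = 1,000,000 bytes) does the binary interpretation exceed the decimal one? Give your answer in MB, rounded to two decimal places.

15.88 MB

327 MiB = 327 × 1,048,576 = 342,884,352 bytes
327 MB = 327 × 1,000,000 = 327,000,000 bytes
difference = 15,884,352 bytes
15,884,352 / 1,000,000 = 15.88 MB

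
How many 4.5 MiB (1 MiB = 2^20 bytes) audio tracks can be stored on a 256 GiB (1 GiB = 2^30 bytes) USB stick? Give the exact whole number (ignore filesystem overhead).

58,254

Capacity: 256 GiB = 274,877,906,944 bytes
Per item: 4.5 MiB = 4,718,592 bytes
⌊274,877,906,944 / 4,718,592⌋ = 58,254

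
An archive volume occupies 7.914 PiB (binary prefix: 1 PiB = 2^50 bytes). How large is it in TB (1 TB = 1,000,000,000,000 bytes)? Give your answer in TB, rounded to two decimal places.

7.914 PiB = 7.914 × 2^50 bytes = 8,910,371,862,752,526.336 bytes
1 TB = 10^12 bytes = 1,000,000,000,000 bytes
8,910,371,862,752,526.336 / 1,000,000,000,000 = 8,910.37 TB

8,910.37 TB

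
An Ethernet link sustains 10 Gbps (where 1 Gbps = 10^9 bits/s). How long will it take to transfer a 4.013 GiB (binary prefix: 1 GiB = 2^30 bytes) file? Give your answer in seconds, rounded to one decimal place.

3.4 seconds

4.013 GiB = 4,308,925,939.712 bytes = 34,471,407,517.696 bits
10 Gbps = 10,000,000,000 bits/s
time = 34,471,407,517.696 / 10,000,000,000 = 3.4 s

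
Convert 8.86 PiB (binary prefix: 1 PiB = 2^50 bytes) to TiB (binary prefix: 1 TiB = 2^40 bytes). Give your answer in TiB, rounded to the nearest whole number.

9,073 TiB

8.86 PiB = 8.86 × 2^50 bytes = 9,975,473,174,625,648.64 bytes
1 TiB = 2^40 bytes = 1,099,511,627,776 bytes
9,975,473,174,625,648.64 / 1,099,511,627,776 = 9,073 TiB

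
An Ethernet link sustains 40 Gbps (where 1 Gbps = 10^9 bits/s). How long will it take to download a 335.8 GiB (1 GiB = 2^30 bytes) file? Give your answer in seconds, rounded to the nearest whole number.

335.8 GiB = 360,562,504,499.2 bytes = 2,884,500,035,993.6 bits
40 Gbps = 40,000,000,000 bits/s
time = 2,884,500,035,993.6 / 40,000,000,000 = 72 s

72 seconds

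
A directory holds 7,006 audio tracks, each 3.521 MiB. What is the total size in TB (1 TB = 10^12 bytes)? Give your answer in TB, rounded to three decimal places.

0.026 TB

Total = 7,006 × 3.521 MiB = 24668.126 MiB
= 24668.126 × 1,048,576 bytes = 25,866,404,888.576 bytes
1 TB = 1,000,000,000,000 bytes
25,866,404,888.576 / 1,000,000,000,000 = 0.026 TB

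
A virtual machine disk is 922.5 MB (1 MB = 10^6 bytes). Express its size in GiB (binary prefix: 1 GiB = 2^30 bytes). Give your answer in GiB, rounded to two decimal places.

922.5 MB = 922.5 × 10^6 bytes = 922,500,000 bytes
1 GiB = 2^30 bytes = 1,073,741,824 bytes
922,500,000 / 1,073,741,824 = 0.86 GiB

0.86 GiB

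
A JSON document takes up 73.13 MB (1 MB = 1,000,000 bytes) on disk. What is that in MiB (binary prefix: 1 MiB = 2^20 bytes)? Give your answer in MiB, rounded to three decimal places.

73.13 MB = 73.13 × 10^6 bytes = 73,130,000 bytes
1 MiB = 1,048,576 bytes
73,130,000 / 1,048,576 = 69.742 MiB

69.742 MiB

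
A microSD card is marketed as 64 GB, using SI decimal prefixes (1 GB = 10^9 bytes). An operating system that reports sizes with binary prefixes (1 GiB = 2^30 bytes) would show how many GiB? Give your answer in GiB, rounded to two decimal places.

59.60 GiB

64 GB × 1,000,000,000 bytes/GB = 64,000,000,000 bytes
1 GiB = 2^30 bytes = 1,073,741,824 bytes
64,000,000,000 / 1,073,741,824 = 59.60 GiB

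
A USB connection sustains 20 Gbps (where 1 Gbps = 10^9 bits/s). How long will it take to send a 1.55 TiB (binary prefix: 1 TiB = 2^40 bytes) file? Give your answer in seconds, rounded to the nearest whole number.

1.55 TiB = 1,704,243,023,052.8 bytes = 13,633,944,184,422.4 bits
20 Gbps = 20,000,000,000 bits/s
time = 13,633,944,184,422.4 / 20,000,000,000 = 682 s

682 seconds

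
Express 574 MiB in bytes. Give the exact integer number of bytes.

601,882,624 bytes

574 × 1,048,576 = 601,882,624 bytes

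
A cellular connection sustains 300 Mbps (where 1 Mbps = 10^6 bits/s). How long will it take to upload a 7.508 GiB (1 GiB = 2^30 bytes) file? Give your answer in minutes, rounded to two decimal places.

7.508 GiB = 8,061,653,614.592 bytes = 64,493,228,916.736 bits
300 Mbps = 300,000,000 bits/s
time = 64,493,228,916.736 / 300,000,000 = 214.977 s
214.977 s / 60 = 3.58 minutes

3.58 minutes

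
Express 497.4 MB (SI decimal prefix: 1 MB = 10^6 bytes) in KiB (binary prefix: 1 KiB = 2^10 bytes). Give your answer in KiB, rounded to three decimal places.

485,742.188 KiB

497.4 MB = 497.4 × 10^6 bytes = 497,400,000 bytes
1 KiB = 1,024 bytes
497,400,000 / 1,024 = 485,742.188 KiB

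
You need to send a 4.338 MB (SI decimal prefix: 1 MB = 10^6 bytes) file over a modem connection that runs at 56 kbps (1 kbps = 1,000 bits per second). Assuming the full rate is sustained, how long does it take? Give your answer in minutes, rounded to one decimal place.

10.3 minutes

4.338 MB = 4,338,000 bytes = 34,704,000 bits
56 kbps = 56,000 bits/s
time = 34,704,000 / 56,000 = 619.71 s
619.71 s / 60 = 10.3 minutes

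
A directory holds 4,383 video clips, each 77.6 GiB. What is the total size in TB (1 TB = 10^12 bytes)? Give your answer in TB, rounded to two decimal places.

365.20 TB

Total = 4,383 × 77.6 GiB = 340120.8 GiB
= 340120.8 × 1,073,741,824 bytes = 365,201,928,172,339.2 bytes
1 TB = 1,000,000,000,000 bytes
365,201,928,172,339.2 / 1,000,000,000,000 = 365.20 TB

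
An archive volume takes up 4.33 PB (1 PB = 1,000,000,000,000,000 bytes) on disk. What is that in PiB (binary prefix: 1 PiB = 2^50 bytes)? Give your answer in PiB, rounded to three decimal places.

4.33 PB = 4.33 × 10^15 bytes = 4,330,000,000,000,000 bytes
1 PiB = 2^50 bytes = 1,125,899,906,842,624 bytes
4,330,000,000,000,000 / 1,125,899,906,842,624 = 3.846 PiB

3.846 PiB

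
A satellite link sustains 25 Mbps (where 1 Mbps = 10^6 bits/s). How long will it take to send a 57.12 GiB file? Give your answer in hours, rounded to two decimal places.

5.45 hours

57.12 GiB = 61,332,132,986.88 bytes = 490,657,063,895.04 bits
25 Mbps = 25,000,000 bits/s
time = 490,657,063,895.04 / 25,000,000 = 19,626.2826 s
19,626.2826 s / 3600 = 5.45 hours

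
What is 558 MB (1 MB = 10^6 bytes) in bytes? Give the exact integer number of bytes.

558 × 1,000,000 = 558,000,000 bytes

558,000,000 bytes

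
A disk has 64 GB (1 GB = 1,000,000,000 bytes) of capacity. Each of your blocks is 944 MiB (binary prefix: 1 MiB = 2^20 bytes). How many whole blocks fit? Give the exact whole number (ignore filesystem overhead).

Capacity: 64 GB = 64,000,000,000 bytes
Per item: 944 MiB = 989,855,744 bytes
⌊64,000,000,000 / 989,855,744⌋ = 64

64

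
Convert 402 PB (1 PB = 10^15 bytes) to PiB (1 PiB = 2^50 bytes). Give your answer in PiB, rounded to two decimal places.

402 PB = 402 × 10^15 bytes = 402,000,000,000,000,000 bytes
1 PiB = 1,125,899,906,842,624 bytes
402,000,000,000,000,000 / 1,125,899,906,842,624 = 357.05 PiB

357.05 PiB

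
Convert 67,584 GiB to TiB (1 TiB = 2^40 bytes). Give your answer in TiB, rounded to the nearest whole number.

67,584 GiB = 67,584 × 2^30 bytes = 72,567,767,433,216 bytes
1 TiB = 1,099,511,627,776 bytes
72,567,767,433,216 / 1,099,511,627,776 = 66 TiB

66 TiB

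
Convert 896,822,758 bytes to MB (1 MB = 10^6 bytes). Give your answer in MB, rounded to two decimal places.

896.82 MB

896,822,758 bytes given.
1 MB = 10^6 bytes = 1,000,000 bytes
896,822,758 / 1,000,000 = 896.82 MB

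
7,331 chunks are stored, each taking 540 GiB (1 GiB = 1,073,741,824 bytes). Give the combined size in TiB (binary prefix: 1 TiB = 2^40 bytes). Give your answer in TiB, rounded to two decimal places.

Total = 7,331 × 540 GiB = 3,958,740 GiB
= 3,958,740 × 1,073,741,824 bytes = 4,250,664,708,341,760 bytes
1 TiB = 1,099,511,627,776 bytes
4,250,664,708,341,760 / 1,099,511,627,776 = 3,865.96 TiB

3,865.96 TiB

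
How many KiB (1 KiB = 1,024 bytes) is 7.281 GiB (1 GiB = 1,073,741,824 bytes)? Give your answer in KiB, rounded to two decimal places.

7,634,681.86 KiB

7.281 GiB × 1,073,741,824 bytes/GiB = 7,817,914,220.544 bytes
1 KiB = 2^10 bytes = 1,024 bytes
7,817,914,220.544 / 1,024 = 7,634,681.86 KiB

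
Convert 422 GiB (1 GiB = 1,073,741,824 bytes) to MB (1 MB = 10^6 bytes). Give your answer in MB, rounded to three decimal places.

453,119.050 MB

422 GiB = 422 × 2^30 bytes = 453,119,049,728 bytes
1 MB = 10^6 bytes = 1,000,000 bytes
453,119,049,728 / 1,000,000 = 453,119.050 MB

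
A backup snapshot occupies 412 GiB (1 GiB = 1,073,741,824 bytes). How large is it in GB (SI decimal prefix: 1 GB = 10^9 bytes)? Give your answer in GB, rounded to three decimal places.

412 GiB = 412 × 2^30 bytes = 442,381,631,488 bytes
1 GB = 1,000,000,000 bytes
442,381,631,488 / 1,000,000,000 = 442.382 GB

442.382 GB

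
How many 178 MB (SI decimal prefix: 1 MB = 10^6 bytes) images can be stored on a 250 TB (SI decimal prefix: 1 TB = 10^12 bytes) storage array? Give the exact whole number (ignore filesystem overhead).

1,404,494

Capacity: 250 TB = 250,000,000,000,000 bytes
Per item: 178 MB = 178,000,000 bytes
⌊250,000,000,000,000 / 178,000,000⌋ = 1,404,494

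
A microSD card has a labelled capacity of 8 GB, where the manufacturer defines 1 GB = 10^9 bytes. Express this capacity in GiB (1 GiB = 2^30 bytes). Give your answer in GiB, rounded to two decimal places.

8 GB × 1,000,000,000 bytes/GB = 8,000,000,000 bytes
1 GiB = 1,073,741,824 bytes
8,000,000,000 / 1,073,741,824 = 7.45 GiB

7.45 GiB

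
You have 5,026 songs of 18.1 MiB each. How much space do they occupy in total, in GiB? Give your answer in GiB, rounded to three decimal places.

88.838 GiB

Total = 5,026 × 18.1 MiB = 90970.6 MiB
= 90970.6 × 1,048,576 bytes = 95,389,587,865.6 bytes
1 GiB = 1,073,741,824 bytes
95,389,587,865.6 / 1,073,741,824 = 88.838 GiB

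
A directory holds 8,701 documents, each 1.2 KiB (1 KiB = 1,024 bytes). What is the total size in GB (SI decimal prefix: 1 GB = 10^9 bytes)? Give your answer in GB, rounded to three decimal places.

0.011 GB

Total = 8,701 × 1.2 KiB = 10441.2 KiB
= 10441.2 × 1,024 bytes = 10,691,788.8 bytes
1 GB = 1,000,000,000 bytes
10,691,788.8 / 1,000,000,000 = 0.011 GB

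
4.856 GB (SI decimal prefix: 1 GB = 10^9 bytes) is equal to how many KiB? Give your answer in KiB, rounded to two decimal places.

4.856 GB = 4.856 × 10^9 bytes = 4,856,000,000 bytes
1 KiB = 2^10 bytes = 1,024 bytes
4,856,000,000 / 1,024 = 4,742,187.50 KiB

4,742,187.50 KiB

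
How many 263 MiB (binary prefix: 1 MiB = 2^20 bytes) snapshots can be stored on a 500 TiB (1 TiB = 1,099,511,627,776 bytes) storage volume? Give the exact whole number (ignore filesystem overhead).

1,993,490

Capacity: 500 TiB = 549,755,813,888,000 bytes
Per item: 263 MiB = 275,775,488 bytes
⌊549,755,813,888,000 / 275,775,488⌋ = 1,993,490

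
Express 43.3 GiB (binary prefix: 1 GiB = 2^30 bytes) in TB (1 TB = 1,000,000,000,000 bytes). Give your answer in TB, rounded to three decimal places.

0.046 TB

43.3 GiB = 43.3 × 2^30 bytes = 46,493,020,979.2 bytes
1 TB = 1,000,000,000,000 bytes
46,493,020,979.2 / 1,000,000,000,000 = 0.046 TB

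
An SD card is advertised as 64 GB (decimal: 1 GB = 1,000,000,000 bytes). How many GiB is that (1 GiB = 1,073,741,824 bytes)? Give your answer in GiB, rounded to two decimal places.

59.60 GiB

64 GB = 64 × 10^9 bytes = 64,000,000,000 bytes
1 GiB = 2^30 bytes = 1,073,741,824 bytes
64,000,000,000 / 1,073,741,824 = 59.60 GiB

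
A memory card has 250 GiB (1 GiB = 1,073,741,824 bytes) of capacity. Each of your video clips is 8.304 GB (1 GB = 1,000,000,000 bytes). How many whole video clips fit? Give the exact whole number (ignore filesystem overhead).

Capacity: 250 GiB = 268,435,456,000 bytes
Per item: 8.304 GB = 8,304,000,000 bytes
⌊268,435,456,000 / 8,304,000,000⌋ = 32

32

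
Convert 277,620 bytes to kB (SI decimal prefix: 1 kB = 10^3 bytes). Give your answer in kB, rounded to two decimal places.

277,620 bytes given.
1 kB = 1,000 bytes
277,620 / 1,000 = 277.62 kB

277.62 kB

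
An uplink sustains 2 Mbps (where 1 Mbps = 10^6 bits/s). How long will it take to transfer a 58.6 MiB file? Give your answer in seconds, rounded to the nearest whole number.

246 seconds

58.6 MiB = 61,446,553.6 bytes = 491,572,428.8 bits
2 Mbps = 2,000,000 bits/s
time = 491,572,428.8 / 2,000,000 = 246 s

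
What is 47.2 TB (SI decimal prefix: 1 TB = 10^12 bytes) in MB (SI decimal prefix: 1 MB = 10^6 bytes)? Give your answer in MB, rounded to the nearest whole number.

47.2 TB × 1,000,000,000,000 bytes/TB = 47,200,000,000,000 bytes
1 MB = 1,000,000 bytes
47,200,000,000,000 / 1,000,000 = 47,200,000 MB

47,200,000 MB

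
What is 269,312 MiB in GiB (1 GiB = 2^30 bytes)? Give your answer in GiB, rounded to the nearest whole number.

263 GiB

269,312 MiB = 269,312 × 2^20 bytes = 282,394,099,712 bytes
1 GiB = 2^30 bytes = 1,073,741,824 bytes
282,394,099,712 / 1,073,741,824 = 263 GiB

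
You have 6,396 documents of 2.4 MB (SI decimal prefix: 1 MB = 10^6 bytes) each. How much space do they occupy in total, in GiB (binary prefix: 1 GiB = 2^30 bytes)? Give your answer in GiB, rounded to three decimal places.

14.296 GiB

Total = 6,396 × 2.4 MB = 15350.4 MB
= 15350.4 × 1,000,000 bytes = 15,350,400,000 bytes
1 GiB = 1,073,741,824 bytes
15,350,400,000 / 1,073,741,824 = 14.296 GiB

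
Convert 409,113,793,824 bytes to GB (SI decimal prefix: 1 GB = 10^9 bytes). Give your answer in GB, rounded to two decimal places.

409,113,793,824 bytes given.
1 GB = 10^9 bytes = 1,000,000,000 bytes
409,113,793,824 / 1,000,000,000 = 409.11 GB

409.11 GB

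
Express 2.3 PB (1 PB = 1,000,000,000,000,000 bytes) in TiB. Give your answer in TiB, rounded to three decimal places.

2.3 PB = 2.3 × 10^15 bytes = 2,300,000,000,000,000 bytes
1 TiB = 2^40 bytes = 1,099,511,627,776 bytes
2,300,000,000,000,000 / 1,099,511,627,776 = 2,091.838 TiB

2,091.838 TiB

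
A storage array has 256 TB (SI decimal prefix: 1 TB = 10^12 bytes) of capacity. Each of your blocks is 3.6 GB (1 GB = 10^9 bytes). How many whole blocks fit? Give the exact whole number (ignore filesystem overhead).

71,111

Capacity: 256 TB = 256,000,000,000,000 bytes
Per item: 3.6 GB = 3,600,000,000 bytes
⌊256,000,000,000,000 / 3,600,000,000⌋ = 71,111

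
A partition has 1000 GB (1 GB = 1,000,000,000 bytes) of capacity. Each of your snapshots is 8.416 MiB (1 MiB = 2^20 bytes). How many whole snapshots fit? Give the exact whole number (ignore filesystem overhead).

113,316

Capacity: 1000 GB = 1,000,000,000,000 bytes
Per item: 8.416 MiB = 8,824,815.616 bytes
⌊1,000,000,000,000 / 8,824,815.616⌋ = 113,316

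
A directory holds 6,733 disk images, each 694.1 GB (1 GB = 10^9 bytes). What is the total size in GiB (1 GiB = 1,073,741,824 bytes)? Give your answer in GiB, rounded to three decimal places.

Total = 6,733 × 694.1 GB = 4673375.3 GB
= 4673375.3 × 1,000,000,000 bytes = 4,673,375,300,000,000 bytes
1 GiB = 1,073,741,824 bytes
4,673,375,300,000,000 / 1,073,741,824 = 4,352,419.917 GiB

4,352,419.917 GiB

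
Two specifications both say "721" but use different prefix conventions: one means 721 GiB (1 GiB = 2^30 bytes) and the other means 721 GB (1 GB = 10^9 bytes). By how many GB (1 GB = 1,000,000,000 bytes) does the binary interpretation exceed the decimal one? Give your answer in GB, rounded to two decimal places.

53.17 GB

721 GiB = 721 × 1,073,741,824 = 774,167,855,104 bytes
721 GB = 721 × 1,000,000,000 = 721,000,000,000 bytes
difference = 53,167,855,104 bytes
53,167,855,104 / 1,000,000,000 = 53.17 GB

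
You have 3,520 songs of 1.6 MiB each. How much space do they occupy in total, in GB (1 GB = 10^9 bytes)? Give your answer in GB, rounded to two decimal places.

Total = 3,520 × 1.6 MiB = 5632 MiB
= 5632 × 1,048,576 bytes = 5,905,580,032 bytes
1 GB = 1,000,000,000 bytes
5,905,580,032 / 1,000,000,000 = 5.91 GB

5.91 GB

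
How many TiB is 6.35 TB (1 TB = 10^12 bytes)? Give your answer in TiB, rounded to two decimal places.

5.78 TiB

6.35 TB × 1,000,000,000,000 bytes/TB = 6,350,000,000,000 bytes
1 TiB = 2^40 bytes = 1,099,511,627,776 bytes
6,350,000,000,000 / 1,099,511,627,776 = 5.78 TiB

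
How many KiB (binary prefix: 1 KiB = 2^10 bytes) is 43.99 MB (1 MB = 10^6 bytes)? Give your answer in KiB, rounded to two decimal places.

42,958.98 KiB

43.99 MB = 43.99 × 10^6 bytes = 43,990,000 bytes
1 KiB = 2^10 bytes = 1,024 bytes
43,990,000 / 1,024 = 42,958.98 KiB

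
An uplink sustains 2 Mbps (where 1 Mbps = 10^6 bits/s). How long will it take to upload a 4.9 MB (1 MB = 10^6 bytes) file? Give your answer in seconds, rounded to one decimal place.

4.9 MB = 4,900,000 bytes = 39,200,000 bits
2 Mbps = 2,000,000 bits/s
time = 39,200,000 / 2,000,000 = 19.6 s

19.6 seconds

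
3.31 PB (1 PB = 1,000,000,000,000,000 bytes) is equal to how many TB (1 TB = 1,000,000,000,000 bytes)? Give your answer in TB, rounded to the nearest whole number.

3,310 TB

3.31 PB × 1,000,000,000,000,000 bytes/PB = 3,310,000,000,000,000 bytes
1 TB = 1,000,000,000,000 bytes
3,310,000,000,000,000 / 1,000,000,000,000 = 3,310 TB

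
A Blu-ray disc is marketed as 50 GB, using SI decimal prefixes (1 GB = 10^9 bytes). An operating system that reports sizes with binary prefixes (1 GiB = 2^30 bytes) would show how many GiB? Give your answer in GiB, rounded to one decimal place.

46.6 GiB

50 GB = 50 × 10^9 bytes = 50,000,000,000 bytes
1 GiB = 1,073,741,824 bytes
50,000,000,000 / 1,073,741,824 = 46.6 GiB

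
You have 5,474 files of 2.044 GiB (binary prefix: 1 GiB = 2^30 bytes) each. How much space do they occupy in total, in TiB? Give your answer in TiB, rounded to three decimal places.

Total = 5,474 × 2.044 GiB = 11188.856 GiB
= 11188.856 × 1,073,741,824 bytes = 12,013,942,649,913.344 bytes
1 TiB = 1,099,511,627,776 bytes
12,013,942,649,913.344 / 1,099,511,627,776 = 10.927 TiB

10.927 TiB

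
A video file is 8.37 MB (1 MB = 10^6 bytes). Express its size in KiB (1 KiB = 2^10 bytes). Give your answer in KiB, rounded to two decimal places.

8,173.83 KiB

8.37 MB = 8.37 × 10^6 bytes = 8,370,000 bytes
1 KiB = 1,024 bytes
8,370,000 / 1,024 = 8,173.83 KiB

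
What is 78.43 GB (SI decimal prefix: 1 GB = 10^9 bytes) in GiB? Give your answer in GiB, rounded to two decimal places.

78.43 GB × 1,000,000,000 bytes/GB = 78,430,000,000 bytes
1 GiB = 2^30 bytes = 1,073,741,824 bytes
78,430,000,000 / 1,073,741,824 = 73.04 GiB

73.04 GiB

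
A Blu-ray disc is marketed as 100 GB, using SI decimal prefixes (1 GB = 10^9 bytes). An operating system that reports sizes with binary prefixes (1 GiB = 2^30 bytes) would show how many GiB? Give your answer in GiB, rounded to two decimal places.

100 GB × 1,000,000,000 bytes/GB = 100,000,000,000 bytes
1 GiB = 2^30 bytes = 1,073,741,824 bytes
100,000,000,000 / 1,073,741,824 = 93.13 GiB

93.13 GiB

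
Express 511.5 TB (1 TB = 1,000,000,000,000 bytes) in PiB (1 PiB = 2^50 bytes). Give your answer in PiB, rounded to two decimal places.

0.45 PiB

511.5 TB × 1,000,000,000,000 bytes/TB = 511,500,000,000,000 bytes
1 PiB = 1,125,899,906,842,624 bytes
511,500,000,000,000 / 1,125,899,906,842,624 = 0.45 PiB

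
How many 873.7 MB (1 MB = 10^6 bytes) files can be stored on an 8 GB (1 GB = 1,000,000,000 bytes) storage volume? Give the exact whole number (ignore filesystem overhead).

Capacity: 8 GB = 8,000,000,000 bytes
Per item: 873.7 MB = 873,700,000 bytes
⌊8,000,000,000 / 873,700,000⌋ = 9

9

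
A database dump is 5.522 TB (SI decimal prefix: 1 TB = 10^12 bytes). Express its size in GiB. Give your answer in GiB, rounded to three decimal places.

5.522 TB = 5.522 × 10^12 bytes = 5,522,000,000,000 bytes
1 GiB = 1,073,741,824 bytes
5,522,000,000,000 / 1,073,741,824 = 5,142.763 GiB

5,142.763 GiB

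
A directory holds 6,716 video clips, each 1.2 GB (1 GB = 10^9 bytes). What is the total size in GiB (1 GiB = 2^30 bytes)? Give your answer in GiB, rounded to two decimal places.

7,505.71 GiB

Total = 6,716 × 1.2 GB = 8059.2 GB
= 8059.2 × 1,000,000,000 bytes = 8,059,200,000,000 bytes
1 GiB = 1,073,741,824 bytes
8,059,200,000,000 / 1,073,741,824 = 7,505.71 GiB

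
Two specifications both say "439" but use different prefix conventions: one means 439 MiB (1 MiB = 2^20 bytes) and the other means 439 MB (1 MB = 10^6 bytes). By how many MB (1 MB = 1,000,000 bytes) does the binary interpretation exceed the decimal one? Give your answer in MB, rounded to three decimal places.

21.325 MB

439 MiB = 439 × 1,048,576 = 460,324,864 bytes
439 MB = 439 × 1,000,000 = 439,000,000 bytes
difference = 21,324,864 bytes
21,324,864 / 1,000,000 = 21.325 MB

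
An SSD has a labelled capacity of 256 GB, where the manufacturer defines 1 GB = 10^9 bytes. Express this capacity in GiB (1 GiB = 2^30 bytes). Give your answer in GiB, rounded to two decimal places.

238.42 GiB

256 GB = 256 × 10^9 bytes = 256,000,000,000 bytes
1 GiB = 1,073,741,824 bytes
256,000,000,000 / 1,073,741,824 = 238.42 GiB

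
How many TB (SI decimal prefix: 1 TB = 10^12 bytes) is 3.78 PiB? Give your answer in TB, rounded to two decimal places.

4,255.90 TB

3.78 PiB × 1,125,899,906,842,624 bytes/PiB = 4,255,901,647,865,118.72 bytes
1 TB = 10^12 bytes = 1,000,000,000,000 bytes
4,255,901,647,865,118.72 / 1,000,000,000,000 = 4,255.90 TB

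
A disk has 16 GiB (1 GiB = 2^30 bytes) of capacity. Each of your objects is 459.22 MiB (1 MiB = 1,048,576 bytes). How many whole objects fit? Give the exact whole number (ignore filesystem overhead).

Capacity: 16 GiB = 17,179,869,184 bytes
Per item: 459.22 MiB = 481,527,070.72 bytes
⌊17,179,869,184 / 481,527,070.72⌋ = 35

35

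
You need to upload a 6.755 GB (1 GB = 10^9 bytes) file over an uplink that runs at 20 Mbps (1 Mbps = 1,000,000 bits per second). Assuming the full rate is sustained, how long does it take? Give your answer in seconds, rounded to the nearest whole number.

2,702 seconds

6.755 GB = 6,755,000,000 bytes = 54,040,000,000 bits
20 Mbps = 20,000,000 bits/s
time = 54,040,000,000 / 20,000,000 = 2,702 s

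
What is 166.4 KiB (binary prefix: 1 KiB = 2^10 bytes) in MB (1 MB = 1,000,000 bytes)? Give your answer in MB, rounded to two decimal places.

166.4 KiB = 166.4 × 2^10 bytes = 170,393.6 bytes
1 MB = 10^6 bytes = 1,000,000 bytes
170,393.6 / 1,000,000 = 0.17 MB

0.17 MB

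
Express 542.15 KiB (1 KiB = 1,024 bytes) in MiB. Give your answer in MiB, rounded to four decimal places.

0.5294 MiB

542.15 KiB = 542.15 × 2^10 bytes = 555,161.6 bytes
1 MiB = 1,048,576 bytes
555,161.6 / 1,048,576 = 0.5294 MiB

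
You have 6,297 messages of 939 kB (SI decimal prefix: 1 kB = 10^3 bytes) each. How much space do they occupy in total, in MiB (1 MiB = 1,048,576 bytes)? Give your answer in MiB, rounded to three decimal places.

5,638.965 MiB

Total = 6,297 × 939 kB = 5,912,883 kB
= 5,912,883 × 1,000 bytes = 5,912,883,000 bytes
1 MiB = 1,048,576 bytes
5,912,883,000 / 1,048,576 = 5,638.965 MiB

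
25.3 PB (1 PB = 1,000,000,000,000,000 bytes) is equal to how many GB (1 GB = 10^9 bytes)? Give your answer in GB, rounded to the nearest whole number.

25.3 PB = 25.3 × 10^15 bytes = 25,300,000,000,000,000 bytes
1 GB = 10^9 bytes = 1,000,000,000 bytes
25,300,000,000,000,000 / 1,000,000,000 = 25,300,000 GB

25,300,000 GB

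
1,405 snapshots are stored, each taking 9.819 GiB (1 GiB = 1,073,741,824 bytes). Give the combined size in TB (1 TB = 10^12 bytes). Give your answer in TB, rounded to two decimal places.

14.81 TB

Total = 1,405 × 9.819 GiB = 13795.695 GiB
= 13795.695 × 1,073,741,824 bytes = 14,813,014,712,647.68 bytes
1 TB = 1,000,000,000,000 bytes
14,813,014,712,647.68 / 1,000,000,000,000 = 14.81 TB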